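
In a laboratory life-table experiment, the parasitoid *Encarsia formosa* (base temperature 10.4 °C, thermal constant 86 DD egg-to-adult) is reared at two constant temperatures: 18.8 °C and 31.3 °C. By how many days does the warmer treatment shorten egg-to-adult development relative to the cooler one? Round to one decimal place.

6.1 days

At 18.8 °C: 86 / (18.8 − 10.4) = 86 / 8.4 = 10.238 d.
At 31.3 °C: 86 / (31.3 − 10.4) = 86 / 20.9 = 4.115 d.
Difference = |10.238 − 4.115| = 6.123 ≈ 6.1 days.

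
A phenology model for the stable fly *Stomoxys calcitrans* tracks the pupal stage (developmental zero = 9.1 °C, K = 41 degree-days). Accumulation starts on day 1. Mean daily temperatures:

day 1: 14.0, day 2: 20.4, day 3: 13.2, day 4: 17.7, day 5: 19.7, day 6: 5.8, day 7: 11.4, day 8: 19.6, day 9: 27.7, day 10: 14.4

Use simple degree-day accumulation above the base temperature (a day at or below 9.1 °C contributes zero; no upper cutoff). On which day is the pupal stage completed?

Daily DD above 9.1 °C: 4.9, 11.3, 4.1, 8.6, 10.6, 0.0, 2.3, 10.5, 18.6, 5.3.
Cumulative: 4.9, 16.2, 20.3, 28.9, 39.5, 39.5, 41.8, 52.3, 70.9, 76.2.
The total first reaches 41 DD on day 7.

day 7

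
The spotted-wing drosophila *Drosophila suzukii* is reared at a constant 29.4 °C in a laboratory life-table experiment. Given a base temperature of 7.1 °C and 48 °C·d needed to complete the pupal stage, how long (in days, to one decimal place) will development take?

2.2 days

Daily accumulation = 29.4 − 7.1 = 22.3 DD/day.
Duration = 48 / 22.3 = 2.152 ≈ 2.2 days.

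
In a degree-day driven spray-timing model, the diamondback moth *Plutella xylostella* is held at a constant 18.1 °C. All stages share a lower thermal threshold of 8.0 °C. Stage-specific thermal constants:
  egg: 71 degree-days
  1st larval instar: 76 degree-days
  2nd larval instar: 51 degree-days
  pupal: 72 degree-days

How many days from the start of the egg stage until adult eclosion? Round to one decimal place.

Daily accumulation at 18.1 °C = 18.1 − 8.0 = 10.1 DD/day.
Total K = 71 + 76 + 51 + 72 = 270 DD.
Total duration = 270 / 10.1 = 26.733 ≈ 26.7 days.

26.7 days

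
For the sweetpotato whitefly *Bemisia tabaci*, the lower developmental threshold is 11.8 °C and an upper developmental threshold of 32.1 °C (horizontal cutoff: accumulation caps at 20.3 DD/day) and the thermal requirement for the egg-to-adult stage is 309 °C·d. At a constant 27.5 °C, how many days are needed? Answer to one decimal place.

Daily accumulation = 27.5 − 11.8 = 15.7 DD/day.
Duration = 309 / 15.7 = 19.682 ≈ 19.7 days.

19.7 days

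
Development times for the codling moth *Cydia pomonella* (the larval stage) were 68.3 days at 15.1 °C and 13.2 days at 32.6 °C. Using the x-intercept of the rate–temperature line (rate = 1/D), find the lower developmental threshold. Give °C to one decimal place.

Equal thermal constants: D₁(T₁ − T_b) = D₂(T₂ − T_b).
68.3·(15.1 − T_b) = 13.2·(32.6 − T_b)
T_b = (68.3·15.1 − 13.2·32.6) / (68.3 − 13.2) = 601.01 / 55.1 = 10.908 °C ≈ 10.9 °C.

10.9 °C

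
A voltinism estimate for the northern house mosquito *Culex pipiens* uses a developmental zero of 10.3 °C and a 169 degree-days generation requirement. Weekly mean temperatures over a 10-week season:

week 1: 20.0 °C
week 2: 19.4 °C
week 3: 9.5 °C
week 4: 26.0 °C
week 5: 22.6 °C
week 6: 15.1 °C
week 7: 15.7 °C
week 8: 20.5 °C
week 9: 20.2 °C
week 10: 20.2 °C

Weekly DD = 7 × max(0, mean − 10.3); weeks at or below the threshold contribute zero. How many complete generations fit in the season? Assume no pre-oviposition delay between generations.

Weekly DD (7 × max(0, T̄ − 10.3)): 67.9, 63.7, 0.0, 109.9, 86.1, 33.6, 37.8, 71.4, 69.3, 69.3.
Season total = 609.0 DD.
Complete generations = ⌊609.0 / 169⌋ = 3.

3 generations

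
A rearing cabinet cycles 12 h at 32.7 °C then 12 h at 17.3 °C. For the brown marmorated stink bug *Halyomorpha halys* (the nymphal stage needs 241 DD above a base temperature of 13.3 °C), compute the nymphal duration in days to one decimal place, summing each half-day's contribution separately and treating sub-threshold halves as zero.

20.6 days

Day half: max(0, 32.7 − 13.3) × 0.5 = 19.4 × 0.5 = 9.70 DD.
Night half: max(0, 17.3 − 13.3) × 0.5 = 4.0 × 0.5 = 2.00 DD.
Per 24 h: 11.70 DD/day.
Duration = 241 / 11.70 = 20.598 ≈ 20.6 days.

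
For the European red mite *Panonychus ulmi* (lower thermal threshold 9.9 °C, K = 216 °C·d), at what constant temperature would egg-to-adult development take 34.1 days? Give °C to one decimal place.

16.2 °C

Required daily accumulation = 216 / 34.1 = 6.334 DD/day.
T = T_base + 6.334 = 9.9 + 6.334 = 16.234 ≈ 16.2 °C.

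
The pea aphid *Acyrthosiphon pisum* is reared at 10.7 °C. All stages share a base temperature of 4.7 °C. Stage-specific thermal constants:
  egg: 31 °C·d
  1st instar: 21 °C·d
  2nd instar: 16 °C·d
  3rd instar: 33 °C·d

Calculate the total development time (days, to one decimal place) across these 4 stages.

16.8 days

Daily accumulation at 10.7 °C = 10.7 − 4.7 = 6.0 DD/day.
Total K = 31 + 21 + 16 + 33 = 101 DD.
Total duration = 101 / 6.0 = 16.833 ≈ 16.8 days.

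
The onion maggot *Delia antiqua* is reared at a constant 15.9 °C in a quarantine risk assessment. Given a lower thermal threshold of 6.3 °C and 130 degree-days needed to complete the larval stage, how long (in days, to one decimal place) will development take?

Daily accumulation = 15.9 − 6.3 = 9.6 DD/day.
Duration = 130 / 9.6 = 13.542 ≈ 13.5 days.

13.5 days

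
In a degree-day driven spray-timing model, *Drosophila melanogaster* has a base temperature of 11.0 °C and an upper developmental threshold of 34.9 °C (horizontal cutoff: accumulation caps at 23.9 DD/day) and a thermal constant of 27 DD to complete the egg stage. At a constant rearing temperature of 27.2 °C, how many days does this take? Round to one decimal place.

Daily accumulation = 27.2 − 11.0 = 16.2 DD/day.
Duration = 27 / 16.2 = 1.667 ≈ 1.7 days.

1.7 days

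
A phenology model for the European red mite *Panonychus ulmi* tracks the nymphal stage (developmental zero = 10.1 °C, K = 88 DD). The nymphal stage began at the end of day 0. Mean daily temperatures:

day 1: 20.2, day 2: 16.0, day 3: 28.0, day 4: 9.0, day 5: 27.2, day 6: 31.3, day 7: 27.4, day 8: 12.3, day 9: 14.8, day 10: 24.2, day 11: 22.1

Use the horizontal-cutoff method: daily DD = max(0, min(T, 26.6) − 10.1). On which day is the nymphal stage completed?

Daily DD above 10.1 °C (capped at 16.5): 10.1, 5.9, 16.5, 0.0, 16.5, 16.5, 16.5, 2.2, 4.7, 14.1, 12.0.
Cumulative: 10.1, 16.0, 32.5, 32.5, 49.0, 65.5, 82.0, 84.2, 88.9, 103.0, 115.0.
The total first reaches 88 DD on day 9.

day 9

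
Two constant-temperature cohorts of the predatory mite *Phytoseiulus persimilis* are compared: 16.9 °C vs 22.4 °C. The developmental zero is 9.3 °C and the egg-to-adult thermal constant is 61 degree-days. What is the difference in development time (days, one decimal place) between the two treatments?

At 16.9 °C: 61 / (16.9 − 9.3) = 61 / 7.6 = 8.026 d.
At 22.4 °C: 61 / (22.4 − 9.3) = 61 / 13.1 = 4.656 d.
Difference = |8.026 − 4.656| = 3.370 ≈ 3.4 days.

3.4 days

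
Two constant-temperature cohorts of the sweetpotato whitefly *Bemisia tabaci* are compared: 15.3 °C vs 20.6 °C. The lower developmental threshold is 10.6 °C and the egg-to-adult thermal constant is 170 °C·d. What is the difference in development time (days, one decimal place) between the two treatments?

At 15.3 °C: 170 / (15.3 − 10.6) = 170 / 4.7 = 36.170 d.
At 20.6 °C: 170 / (20.6 − 10.6) = 170 / 10.0 = 17.000 d.
Difference = |36.170 − 17.000| = 19.170 ≈ 19.2 days.

19.2 days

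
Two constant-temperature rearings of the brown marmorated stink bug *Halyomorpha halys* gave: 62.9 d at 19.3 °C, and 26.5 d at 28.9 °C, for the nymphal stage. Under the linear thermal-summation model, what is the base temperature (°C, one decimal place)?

12.3 °C

Equal thermal constants: D₁(T₁ − T_b) = D₂(T₂ − T_b).
62.9·(19.3 − T_b) = 26.5·(28.9 − T_b)
T_b = (62.9·19.3 − 26.5·28.9) / (62.9 − 26.5) = 448.12 / 36.4 = 12.311 °C ≈ 12.3 °C.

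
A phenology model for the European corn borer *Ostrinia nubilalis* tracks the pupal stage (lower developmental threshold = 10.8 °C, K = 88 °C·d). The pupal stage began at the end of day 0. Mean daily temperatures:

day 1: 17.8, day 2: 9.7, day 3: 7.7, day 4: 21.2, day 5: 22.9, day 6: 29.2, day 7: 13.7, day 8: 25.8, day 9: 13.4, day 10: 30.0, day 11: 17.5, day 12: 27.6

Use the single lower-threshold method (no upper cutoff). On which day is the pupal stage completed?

day 11

Daily DD above 10.8 °C: 7.0, 0.0, 0.0, 10.4, 12.1, 18.4, 2.9, 15.0, 2.6, 19.2, 6.7, 16.8.
Cumulative: 7.0, 7.0, 7.0, 17.4, 29.5, 47.9, 50.8, 65.8, 68.4, 87.6, 94.3, 111.1.
The total first reaches 88 DD on day 11.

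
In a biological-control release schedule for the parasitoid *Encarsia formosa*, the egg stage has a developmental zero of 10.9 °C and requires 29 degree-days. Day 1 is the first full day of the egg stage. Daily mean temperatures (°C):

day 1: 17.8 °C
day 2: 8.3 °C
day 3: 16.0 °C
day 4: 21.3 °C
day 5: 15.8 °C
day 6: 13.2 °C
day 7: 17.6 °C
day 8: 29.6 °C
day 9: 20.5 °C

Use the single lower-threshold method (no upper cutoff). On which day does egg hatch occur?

day 6

Daily DD above 10.9 °C: 6.9, 0.0, 5.1, 10.4, 4.9, 2.3, 6.7, 18.7, 9.6.
Cumulative: 6.9, 6.9, 12.0, 22.4, 27.3, 29.6, 36.3, 55.0, 64.6.
The total first reaches 29 DD on day 6.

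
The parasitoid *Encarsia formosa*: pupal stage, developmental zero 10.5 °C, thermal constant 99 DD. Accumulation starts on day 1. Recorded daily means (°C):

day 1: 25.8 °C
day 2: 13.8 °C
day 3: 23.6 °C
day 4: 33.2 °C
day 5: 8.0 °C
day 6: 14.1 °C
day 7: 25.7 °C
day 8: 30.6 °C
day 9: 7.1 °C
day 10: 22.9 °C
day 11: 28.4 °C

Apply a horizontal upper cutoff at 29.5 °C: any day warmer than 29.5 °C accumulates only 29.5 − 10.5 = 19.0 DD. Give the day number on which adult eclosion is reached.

Daily DD above 10.5 °C (capped at 19.0): 15.3, 3.3, 13.1, 19.0, 0.0, 3.6, 15.2, 19.0, 0.0, 12.4, 17.9.
Cumulative: 15.3, 18.6, 31.7, 50.7, 50.7, 54.3, 69.5, 88.5, 88.5, 100.9, 118.8.
The total first reaches 99 DD on day 10.

day 10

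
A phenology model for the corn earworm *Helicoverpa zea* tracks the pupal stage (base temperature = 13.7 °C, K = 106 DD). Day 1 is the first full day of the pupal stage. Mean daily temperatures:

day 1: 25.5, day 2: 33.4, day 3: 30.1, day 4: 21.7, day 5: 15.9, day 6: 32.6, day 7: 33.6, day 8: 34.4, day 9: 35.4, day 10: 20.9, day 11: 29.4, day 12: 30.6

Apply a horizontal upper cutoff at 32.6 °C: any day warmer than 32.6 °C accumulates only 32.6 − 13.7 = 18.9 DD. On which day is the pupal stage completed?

Daily DD above 13.7 °C (capped at 18.9): 11.8, 18.9, 16.4, 8.0, 2.2, 18.9, 18.9, 18.9, 18.9, 7.2, 15.7, 16.9.
Cumulative: 11.8, 30.7, 47.1, 55.1, 57.3, 76.2, 95.1, 114.0, 132.9, 140.1, 155.8, 172.7.
The total first reaches 106 DD on day 8.

day 8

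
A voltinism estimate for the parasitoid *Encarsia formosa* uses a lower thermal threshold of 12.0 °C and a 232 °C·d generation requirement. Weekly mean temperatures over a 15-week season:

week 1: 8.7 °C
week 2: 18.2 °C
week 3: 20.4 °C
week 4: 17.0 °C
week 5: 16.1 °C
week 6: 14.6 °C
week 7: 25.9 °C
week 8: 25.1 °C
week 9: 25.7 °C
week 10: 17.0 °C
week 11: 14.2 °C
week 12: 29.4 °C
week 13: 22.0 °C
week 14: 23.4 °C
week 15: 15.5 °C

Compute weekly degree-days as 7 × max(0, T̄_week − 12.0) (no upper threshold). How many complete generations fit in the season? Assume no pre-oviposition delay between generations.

Weekly DD (7 × max(0, T̄ − 12.0)): 0.0, 43.4, 58.8, 35.0, 28.7, 18.2, 97.3, 91.7, 95.9, 35.0, 15.4, 121.8, 70.0, 79.8, 24.5.
Season total = 815.5 DD.
Complete generations = ⌊815.5 / 232⌋ = 3.

3 generations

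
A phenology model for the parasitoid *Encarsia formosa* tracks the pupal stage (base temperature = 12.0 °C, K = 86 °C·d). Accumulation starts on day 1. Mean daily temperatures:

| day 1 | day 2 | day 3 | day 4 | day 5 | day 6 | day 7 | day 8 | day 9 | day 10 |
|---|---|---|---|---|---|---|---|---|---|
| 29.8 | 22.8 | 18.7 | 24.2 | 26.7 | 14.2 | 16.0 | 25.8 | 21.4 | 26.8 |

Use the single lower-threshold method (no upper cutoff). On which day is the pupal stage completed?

Daily DD above 12.0 °C: 17.8, 10.8, 6.7, 12.2, 14.7, 2.2, 4.0, 13.8, 9.4, 14.8.
Cumulative: 17.8, 28.6, 35.3, 47.5, 62.2, 64.4, 68.4, 82.2, 91.6, 106.4.
The total first reaches 86 DD on day 9.

day 9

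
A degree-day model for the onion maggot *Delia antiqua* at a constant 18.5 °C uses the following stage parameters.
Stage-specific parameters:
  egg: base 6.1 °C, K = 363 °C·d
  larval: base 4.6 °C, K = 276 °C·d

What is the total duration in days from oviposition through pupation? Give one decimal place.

49.1 days

egg: 363 / (18.5 − 6.1) = 363 / 12.4 = 29.274 d.
larval: 276 / (18.5 − 4.6) = 276 / 13.9 = 19.856 d.
Sum = 49.130 ≈ 49.1 days.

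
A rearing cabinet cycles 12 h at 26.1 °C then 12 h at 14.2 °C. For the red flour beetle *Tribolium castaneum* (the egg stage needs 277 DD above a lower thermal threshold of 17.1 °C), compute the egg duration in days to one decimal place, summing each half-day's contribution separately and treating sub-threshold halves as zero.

61.6 days

Day half: max(0, 26.1 − 17.1) × 0.5 = 9.0 × 0.5 = 4.50 DD.
Night half: max(0, 14.2 − 17.1) × 0.5 = 0.0 × 0.5 = 0.00 DD.
Per 24 h: 4.50 DD/day.
Duration = 277 / 4.50 = 61.556 ≈ 61.6 days.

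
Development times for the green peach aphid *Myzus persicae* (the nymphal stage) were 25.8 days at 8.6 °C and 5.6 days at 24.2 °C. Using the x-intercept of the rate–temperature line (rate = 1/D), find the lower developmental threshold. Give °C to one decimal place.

4.3 °C

Equal thermal constants: D₁(T₁ − T_b) = D₂(T₂ − T_b).
25.8·(8.6 − T_b) = 5.6·(24.2 − T_b)
T_b = (25.8·8.6 − 5.6·24.2) / (25.8 − 5.6) = 86.36 / 20.2 = 4.275 °C ≈ 4.3 °C.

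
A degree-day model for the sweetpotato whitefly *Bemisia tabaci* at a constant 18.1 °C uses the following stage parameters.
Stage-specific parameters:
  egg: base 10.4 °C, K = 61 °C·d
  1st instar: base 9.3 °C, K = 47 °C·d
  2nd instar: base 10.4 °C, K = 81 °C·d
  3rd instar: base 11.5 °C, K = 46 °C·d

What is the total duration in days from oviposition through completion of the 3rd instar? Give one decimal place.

30.8 days

egg: 61 / (18.1 − 10.4) = 61 / 7.7 = 7.922 d.
1st instar: 47 / (18.1 − 9.3) = 47 / 8.8 = 5.341 d.
2nd instar: 81 / (18.1 − 10.4) = 81 / 7.7 = 10.519 d.
3rd instar: 46 / (18.1 − 11.5) = 46 / 6.6 = 6.970 d.
Sum = 30.752 ≈ 30.8 days.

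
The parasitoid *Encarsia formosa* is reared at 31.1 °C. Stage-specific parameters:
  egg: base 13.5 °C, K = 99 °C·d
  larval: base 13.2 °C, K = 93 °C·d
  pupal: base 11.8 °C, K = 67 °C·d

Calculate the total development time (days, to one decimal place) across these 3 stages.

egg: 99 / (31.1 − 13.5) = 99 / 17.6 = 5.625 d.
larval: 93 / (31.1 − 13.2) = 93 / 17.9 = 5.196 d.
pupal: 67 / (31.1 − 11.8) = 67 / 19.3 = 3.472 d.
Sum = 14.292 ≈ 14.3 days.

14.3 days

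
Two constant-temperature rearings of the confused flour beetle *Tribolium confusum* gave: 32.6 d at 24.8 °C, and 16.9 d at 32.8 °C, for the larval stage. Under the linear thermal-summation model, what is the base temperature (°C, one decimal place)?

16.2 °C

Under the model K = D·(T − T_b), so D₁·(T₁ − T_b) = D₂·(T₂ − T_b).
32.6·(24.8 − T_b) = 16.9·(32.8 − T_b)
T_b = (32.6·24.8 − 16.9·32.8) / (32.6 − 16.9) = 254.16 / 15.7 = 16.189 °C ≈ 16.2 °C.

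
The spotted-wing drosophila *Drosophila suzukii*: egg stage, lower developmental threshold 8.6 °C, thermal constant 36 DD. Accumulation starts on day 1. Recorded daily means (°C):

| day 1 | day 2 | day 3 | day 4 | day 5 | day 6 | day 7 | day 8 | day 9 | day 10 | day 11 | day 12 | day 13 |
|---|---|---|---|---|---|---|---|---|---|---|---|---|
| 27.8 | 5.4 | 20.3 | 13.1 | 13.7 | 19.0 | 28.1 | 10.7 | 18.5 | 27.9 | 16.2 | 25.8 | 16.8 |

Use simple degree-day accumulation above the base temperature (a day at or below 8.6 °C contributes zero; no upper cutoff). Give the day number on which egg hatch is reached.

Daily DD above 8.6 °C: 19.2, 0.0, 11.7, 4.5, 5.1, 10.4, 19.5, 2.1, 9.9, 19.3, 7.6, 17.2, 8.2.
Cumulative: 19.2, 19.2, 30.9, 35.4, 40.5, 50.9, 70.4, 72.5, 82.4, 101.7, 109.3, 126.5, 134.7.
The total first reaches 36 DD on day 5.

day 5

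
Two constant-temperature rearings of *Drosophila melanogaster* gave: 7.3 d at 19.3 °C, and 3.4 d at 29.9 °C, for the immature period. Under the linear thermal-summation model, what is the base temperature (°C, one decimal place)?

10.1 °C

Linear rate model ⇒ the product D·(T − T_b) is constant across temperatures.
7.3·(19.3 − T_b) = 3.4·(29.9 − T_b)
T_b = (7.3·19.3 − 3.4·29.9) / (7.3 − 3.4) = 39.23 / 3.9 = 10.059 °C ≈ 10.1 °C.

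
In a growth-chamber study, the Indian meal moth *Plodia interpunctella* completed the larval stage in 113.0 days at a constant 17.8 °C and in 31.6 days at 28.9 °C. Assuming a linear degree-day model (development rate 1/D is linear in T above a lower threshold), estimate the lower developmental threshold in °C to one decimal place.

Under the model K = D·(T − T_b), so D₁·(T₁ − T_b) = D₂·(T₂ − T_b).
113.0·(17.8 − T_b) = 31.6·(28.9 − T_b)
T_b = (113.0·17.8 − 31.6·28.9) / (113.0 − 31.6) = 1098.16 / 81.4 = 13.491 °C ≈ 13.5 °C.

13.5 °C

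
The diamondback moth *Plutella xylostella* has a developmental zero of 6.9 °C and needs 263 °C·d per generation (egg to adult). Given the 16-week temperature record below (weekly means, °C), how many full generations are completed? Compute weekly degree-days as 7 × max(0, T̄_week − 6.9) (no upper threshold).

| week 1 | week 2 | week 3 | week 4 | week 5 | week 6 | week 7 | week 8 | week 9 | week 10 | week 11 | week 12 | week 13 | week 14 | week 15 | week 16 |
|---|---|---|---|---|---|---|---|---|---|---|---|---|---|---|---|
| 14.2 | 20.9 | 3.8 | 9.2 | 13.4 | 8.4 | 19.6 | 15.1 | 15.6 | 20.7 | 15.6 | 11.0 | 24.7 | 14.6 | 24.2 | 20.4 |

Weekly DD (7 × max(0, T̄ − 6.9)): 51.1, 98.0, 0.0, 16.1, 45.5, 10.5, 88.9, 57.4, 60.9, 96.6, 60.9, 28.7, 124.6, 53.9, 121.1, 94.5.
Season total = 1008.7 DD.
Complete generations = ⌊1008.7 / 263⌋ = 3.

3 generations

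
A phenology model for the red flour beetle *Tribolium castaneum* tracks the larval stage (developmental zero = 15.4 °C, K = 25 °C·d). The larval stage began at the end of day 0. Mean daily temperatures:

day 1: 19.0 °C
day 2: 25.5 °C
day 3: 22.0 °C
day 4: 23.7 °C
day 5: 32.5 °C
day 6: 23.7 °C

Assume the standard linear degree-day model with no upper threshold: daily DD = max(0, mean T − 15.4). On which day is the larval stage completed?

day 4

Daily DD above 15.4 °C: 3.6, 10.1, 6.6, 8.3, 17.1, 8.3.
Cumulative: 3.6, 13.7, 20.3, 28.6, 45.7, 54.0.
The total first reaches 25 DD on day 4.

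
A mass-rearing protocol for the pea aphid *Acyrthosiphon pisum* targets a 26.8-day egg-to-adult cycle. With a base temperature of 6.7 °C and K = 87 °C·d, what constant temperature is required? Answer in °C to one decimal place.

9.9 °C

Required daily accumulation = 87 / 26.8 = 3.246 DD/day.
T = T_base + 3.246 = 6.7 + 3.246 = 9.946 ≈ 9.9 °C.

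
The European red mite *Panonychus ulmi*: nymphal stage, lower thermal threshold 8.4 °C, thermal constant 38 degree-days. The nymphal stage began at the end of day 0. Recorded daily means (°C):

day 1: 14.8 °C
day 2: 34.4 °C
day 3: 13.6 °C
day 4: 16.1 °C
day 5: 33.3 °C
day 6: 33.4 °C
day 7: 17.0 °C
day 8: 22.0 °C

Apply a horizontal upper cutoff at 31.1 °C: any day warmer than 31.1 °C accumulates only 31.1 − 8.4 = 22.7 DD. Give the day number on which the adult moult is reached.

Daily DD above 8.4 °C (capped at 22.7): 6.4, 22.7, 5.2, 7.7, 22.7, 22.7, 8.6, 13.6.
Cumulative: 6.4, 29.1, 34.3, 42.0, 64.7, 87.4, 96.0, 109.6.
The total first reaches 38 DD on day 4.

day 4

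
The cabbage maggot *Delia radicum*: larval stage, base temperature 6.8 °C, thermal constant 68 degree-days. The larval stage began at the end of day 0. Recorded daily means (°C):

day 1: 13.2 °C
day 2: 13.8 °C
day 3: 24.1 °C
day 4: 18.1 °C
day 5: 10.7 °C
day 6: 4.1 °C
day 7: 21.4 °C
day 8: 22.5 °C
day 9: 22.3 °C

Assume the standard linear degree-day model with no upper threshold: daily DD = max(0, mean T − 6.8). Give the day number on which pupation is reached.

day 8

Daily DD above 6.8 °C: 6.4, 7.0, 17.3, 11.3, 3.9, 0.0, 14.6, 15.7, 15.5.
Cumulative: 6.4, 13.4, 30.7, 42.0, 45.9, 45.9, 60.5, 76.2, 91.7.
The total first reaches 68 DD on day 8.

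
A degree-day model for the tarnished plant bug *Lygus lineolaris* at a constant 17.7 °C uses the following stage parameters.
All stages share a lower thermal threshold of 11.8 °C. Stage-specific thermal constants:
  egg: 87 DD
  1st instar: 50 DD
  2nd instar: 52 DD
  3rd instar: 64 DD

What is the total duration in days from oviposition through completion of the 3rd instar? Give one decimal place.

42.9 days

Daily accumulation at 17.7 °C = 17.7 − 11.8 = 5.9 DD/day.
Total K = 87 + 50 + 52 + 64 = 253 DD.
Total duration = 253 / 5.9 = 42.881 ≈ 42.9 days.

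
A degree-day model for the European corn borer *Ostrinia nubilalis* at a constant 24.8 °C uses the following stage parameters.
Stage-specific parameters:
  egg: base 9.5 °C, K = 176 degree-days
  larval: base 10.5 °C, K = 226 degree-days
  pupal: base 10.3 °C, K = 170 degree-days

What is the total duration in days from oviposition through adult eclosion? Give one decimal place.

egg: 176 / (24.8 − 9.5) = 176 / 15.3 = 11.503 d.
larval: 226 / (24.8 − 10.5) = 226 / 14.3 = 15.804 d.
pupal: 170 / (24.8 − 10.3) = 170 / 14.5 = 11.724 d.
Sum = 39.032 ≈ 39.0 days.

39.0 days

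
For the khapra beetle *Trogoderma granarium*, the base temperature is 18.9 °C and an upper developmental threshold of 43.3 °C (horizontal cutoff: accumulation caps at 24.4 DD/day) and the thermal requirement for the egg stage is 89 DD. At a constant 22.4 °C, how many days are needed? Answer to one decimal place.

Daily accumulation = 22.4 − 18.9 = 3.5 DD/day.
Duration = 89 / 3.5 = 25.429 ≈ 25.4 days.

25.4 days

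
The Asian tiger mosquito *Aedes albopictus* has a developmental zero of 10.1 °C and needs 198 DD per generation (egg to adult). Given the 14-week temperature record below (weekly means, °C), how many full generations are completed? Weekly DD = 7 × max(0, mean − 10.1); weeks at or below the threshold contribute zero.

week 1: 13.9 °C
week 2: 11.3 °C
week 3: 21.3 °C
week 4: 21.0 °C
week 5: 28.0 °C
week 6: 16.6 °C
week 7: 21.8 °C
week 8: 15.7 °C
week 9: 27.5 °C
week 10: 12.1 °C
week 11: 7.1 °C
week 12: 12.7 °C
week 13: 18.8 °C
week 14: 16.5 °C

3 generations

Weekly DD (7 × max(0, T̄ − 10.1)): 26.6, 8.4, 78.4, 76.3, 125.3, 45.5, 81.9, 39.2, 121.8, 14.0, 0.0, 18.2, 60.9, 44.8.
Season total = 741.3 DD.
Complete generations = ⌊741.3 / 198⌋ = 3.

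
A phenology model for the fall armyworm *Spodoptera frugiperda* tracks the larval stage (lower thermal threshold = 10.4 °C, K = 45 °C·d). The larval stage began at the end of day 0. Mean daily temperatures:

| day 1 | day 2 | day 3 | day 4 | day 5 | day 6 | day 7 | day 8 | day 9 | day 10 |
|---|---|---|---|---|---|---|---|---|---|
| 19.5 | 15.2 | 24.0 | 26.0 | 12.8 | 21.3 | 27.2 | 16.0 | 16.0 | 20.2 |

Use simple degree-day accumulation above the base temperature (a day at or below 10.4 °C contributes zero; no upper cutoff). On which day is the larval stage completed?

day 5

Daily DD above 10.4 °C: 9.1, 4.8, 13.6, 15.6, 2.4, 10.9, 16.8, 5.6, 5.6, 9.8.
Cumulative: 9.1, 13.9, 27.5, 43.1, 45.5, 56.4, 73.2, 78.8, 84.4, 94.2.
The total first reaches 45 DD on day 5.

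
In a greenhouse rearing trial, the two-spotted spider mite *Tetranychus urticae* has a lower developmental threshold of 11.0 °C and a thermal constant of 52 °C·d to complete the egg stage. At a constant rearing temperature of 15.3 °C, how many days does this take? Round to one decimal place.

12.1 days

Daily accumulation = 15.3 − 11.0 = 4.3 DD/day.
Duration = 52 / 4.3 = 12.093 ≈ 12.1 days.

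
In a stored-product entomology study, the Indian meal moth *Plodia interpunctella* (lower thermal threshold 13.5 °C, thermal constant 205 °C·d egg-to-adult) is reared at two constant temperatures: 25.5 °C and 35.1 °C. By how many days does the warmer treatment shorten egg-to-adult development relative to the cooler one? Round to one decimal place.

7.6 days

At 25.5 °C: 205 / (25.5 − 13.5) = 205 / 12.0 = 17.083 d.
At 35.1 °C: 205 / (35.1 − 13.5) = 205 / 21.6 = 9.491 d.
Difference = |17.083 − 9.491| = 7.593 ≈ 7.6 days.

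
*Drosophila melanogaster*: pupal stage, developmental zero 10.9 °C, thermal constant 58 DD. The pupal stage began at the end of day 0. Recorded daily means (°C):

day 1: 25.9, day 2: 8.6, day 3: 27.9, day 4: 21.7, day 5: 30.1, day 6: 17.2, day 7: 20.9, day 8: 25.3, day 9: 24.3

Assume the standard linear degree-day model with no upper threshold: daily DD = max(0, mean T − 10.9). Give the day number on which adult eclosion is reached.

day 5

Daily DD above 10.9 °C: 15.0, 0.0, 17.0, 10.8, 19.2, 6.3, 10.0, 14.4, 13.4.
Cumulative: 15.0, 15.0, 32.0, 42.8, 62.0, 68.3, 78.3, 92.7, 106.1.
The total first reaches 58 DD on day 5.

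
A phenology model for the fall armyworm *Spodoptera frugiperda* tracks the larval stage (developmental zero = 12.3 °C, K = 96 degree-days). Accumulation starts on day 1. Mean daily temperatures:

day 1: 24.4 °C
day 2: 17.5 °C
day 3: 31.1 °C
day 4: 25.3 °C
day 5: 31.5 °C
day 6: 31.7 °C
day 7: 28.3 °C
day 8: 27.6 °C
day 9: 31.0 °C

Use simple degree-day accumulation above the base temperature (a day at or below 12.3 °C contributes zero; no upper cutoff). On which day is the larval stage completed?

Daily DD above 12.3 °C: 12.1, 5.2, 18.8, 13.0, 19.2, 19.4, 16.0, 15.3, 18.7.
Cumulative: 12.1, 17.3, 36.1, 49.1, 68.3, 87.7, 103.7, 119.0, 137.7.
The total first reaches 96 DD on day 7.

day 7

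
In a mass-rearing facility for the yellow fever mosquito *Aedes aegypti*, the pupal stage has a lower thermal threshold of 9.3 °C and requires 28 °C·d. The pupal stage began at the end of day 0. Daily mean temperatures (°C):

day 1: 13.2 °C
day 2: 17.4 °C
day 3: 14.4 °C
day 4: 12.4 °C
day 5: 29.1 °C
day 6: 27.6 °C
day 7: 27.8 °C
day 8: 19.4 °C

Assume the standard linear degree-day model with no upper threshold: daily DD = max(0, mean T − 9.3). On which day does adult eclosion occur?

Daily DD above 9.3 °C: 3.9, 8.1, 5.1, 3.1, 19.8, 18.3, 18.5, 10.1.
Cumulative: 3.9, 12.0, 17.1, 20.2, 40.0, 58.3, 76.8, 86.9.
The total first reaches 28 DD on day 5.

day 5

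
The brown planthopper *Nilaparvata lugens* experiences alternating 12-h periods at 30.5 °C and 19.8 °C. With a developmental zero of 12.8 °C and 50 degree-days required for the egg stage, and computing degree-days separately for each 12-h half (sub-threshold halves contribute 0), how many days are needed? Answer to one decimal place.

Day half: max(0, 30.5 − 12.8) × 0.5 = 17.7 × 0.5 = 8.85 DD.
Night half: max(0, 19.8 − 12.8) × 0.5 = 7.0 × 0.5 = 3.50 DD.
Per 24 h: 12.35 DD/day.
Duration = 50 / 12.35 = 4.049 ≈ 4.0 days.

4.0 days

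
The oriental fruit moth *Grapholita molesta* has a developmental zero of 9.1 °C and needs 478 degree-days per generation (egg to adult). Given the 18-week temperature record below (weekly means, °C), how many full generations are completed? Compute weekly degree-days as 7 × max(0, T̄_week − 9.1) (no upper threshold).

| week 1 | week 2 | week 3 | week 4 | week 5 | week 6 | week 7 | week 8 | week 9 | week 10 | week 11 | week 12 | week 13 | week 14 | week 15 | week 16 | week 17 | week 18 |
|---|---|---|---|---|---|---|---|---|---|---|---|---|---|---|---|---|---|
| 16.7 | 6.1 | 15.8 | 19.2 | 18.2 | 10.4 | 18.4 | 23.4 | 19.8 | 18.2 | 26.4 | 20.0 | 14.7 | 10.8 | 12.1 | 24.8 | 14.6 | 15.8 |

2 generations

Weekly DD (7 × max(0, T̄ − 9.1)): 53.2, 0.0, 46.9, 70.7, 63.7, 9.1, 65.1, 100.1, 74.9, 63.7, 121.1, 76.3, 39.2, 11.9, 21.0, 109.9, 38.5, 46.9.
Season total = 1012.2 DD.
Complete generations = ⌊1012.2 / 478⌋ = 2.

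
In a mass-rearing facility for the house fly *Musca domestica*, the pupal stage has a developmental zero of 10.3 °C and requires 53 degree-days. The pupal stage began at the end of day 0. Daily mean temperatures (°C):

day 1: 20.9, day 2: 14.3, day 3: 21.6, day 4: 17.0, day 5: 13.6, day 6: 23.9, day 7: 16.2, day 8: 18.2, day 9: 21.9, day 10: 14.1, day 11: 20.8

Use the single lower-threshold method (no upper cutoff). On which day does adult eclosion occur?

day 7

Daily DD above 10.3 °C: 10.6, 4.0, 11.3, 6.7, 3.3, 13.6, 5.9, 7.9, 11.6, 3.8, 10.5.
Cumulative: 10.6, 14.6, 25.9, 32.6, 35.9, 49.5, 55.4, 63.3, 74.9, 78.7, 89.2.
The total first reaches 53 DD on day 7.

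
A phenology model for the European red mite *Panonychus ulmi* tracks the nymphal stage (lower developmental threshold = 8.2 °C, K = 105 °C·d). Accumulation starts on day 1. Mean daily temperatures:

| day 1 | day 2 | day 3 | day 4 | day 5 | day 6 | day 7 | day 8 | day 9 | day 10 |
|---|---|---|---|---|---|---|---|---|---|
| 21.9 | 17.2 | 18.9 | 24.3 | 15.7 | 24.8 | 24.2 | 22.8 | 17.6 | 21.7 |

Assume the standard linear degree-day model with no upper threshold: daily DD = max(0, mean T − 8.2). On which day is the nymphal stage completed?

Daily DD above 8.2 °C: 13.7, 9.0, 10.7, 16.1, 7.5, 16.6, 16.0, 14.6, 9.4, 13.5.
Cumulative: 13.7, 22.7, 33.4, 49.5, 57.0, 73.6, 89.6, 104.2, 113.6, 127.1.
The total first reaches 105 DD on day 9.

day 9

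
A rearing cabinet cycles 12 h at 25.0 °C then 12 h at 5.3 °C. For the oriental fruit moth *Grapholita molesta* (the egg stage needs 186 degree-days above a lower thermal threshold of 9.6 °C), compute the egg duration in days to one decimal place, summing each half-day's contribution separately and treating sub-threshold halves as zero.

Day half: max(0, 25.0 − 9.6) × 0.5 = 15.4 × 0.5 = 7.70 DD.
Night half: max(0, 5.3 − 9.6) × 0.5 = 0.0 × 0.5 = 0.00 DD.
Per 24 h: 7.70 DD/day.
Duration = 186 / 7.70 = 24.156 ≈ 24.2 days.

24.2 days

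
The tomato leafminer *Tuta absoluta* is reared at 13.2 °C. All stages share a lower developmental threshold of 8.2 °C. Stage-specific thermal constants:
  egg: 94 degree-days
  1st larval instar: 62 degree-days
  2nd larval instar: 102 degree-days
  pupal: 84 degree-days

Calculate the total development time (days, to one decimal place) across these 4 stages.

68.4 days

Daily accumulation at 13.2 °C = 13.2 − 8.2 = 5.0 DD/day.
Total K = 94 + 62 + 102 + 84 = 342 DD.
Total duration = 342 / 5.0 = 68.400 ≈ 68.4 days.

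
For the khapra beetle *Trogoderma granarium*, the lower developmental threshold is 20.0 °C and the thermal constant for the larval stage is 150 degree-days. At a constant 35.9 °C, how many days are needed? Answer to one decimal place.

Daily accumulation = 35.9 − 20.0 = 15.9 DD/day.
Duration = 150 / 15.9 = 9.434 ≈ 9.4 days.

9.4 days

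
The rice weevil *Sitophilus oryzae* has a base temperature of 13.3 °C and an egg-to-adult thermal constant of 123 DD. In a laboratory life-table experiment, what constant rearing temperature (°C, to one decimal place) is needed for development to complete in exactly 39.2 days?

16.4 °C

Required daily accumulation = 123 / 39.2 = 3.138 DD/day.
T = T_base + 3.138 = 13.3 + 3.138 = 16.438 ≈ 16.4 °C.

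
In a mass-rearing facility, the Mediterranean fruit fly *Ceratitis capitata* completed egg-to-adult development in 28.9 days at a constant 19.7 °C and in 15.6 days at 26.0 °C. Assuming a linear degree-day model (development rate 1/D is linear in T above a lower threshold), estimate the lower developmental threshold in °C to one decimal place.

Under the model K = D·(T − T_b), so D₁·(T₁ − T_b) = D₂·(T₂ − T_b).
28.9·(19.7 − T_b) = 15.6·(26.0 − T_b)
T_b = (28.9·19.7 − 15.6·26.0) / (28.9 − 15.6) = 163.73 / 13.3 = 12.311 °C ≈ 12.3 °C.

12.3 °C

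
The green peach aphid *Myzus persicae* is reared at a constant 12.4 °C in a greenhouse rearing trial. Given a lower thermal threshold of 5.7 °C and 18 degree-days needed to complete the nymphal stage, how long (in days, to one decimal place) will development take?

2.7 days

Daily accumulation = 12.4 − 5.7 = 6.7 DD/day.
Duration = 18 / 6.7 = 2.687 ≈ 2.7 days.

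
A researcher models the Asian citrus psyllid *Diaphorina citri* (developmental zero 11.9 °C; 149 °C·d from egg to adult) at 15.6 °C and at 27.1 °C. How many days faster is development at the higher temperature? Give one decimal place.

At 15.6 °C: 149 / (15.6 − 11.9) = 149 / 3.7 = 40.270 d.
At 27.1 °C: 149 / (27.1 − 11.9) = 149 / 15.2 = 9.803 d.
Difference = |40.270 − 9.803| = 30.468 ≈ 30.5 days.

30.5 days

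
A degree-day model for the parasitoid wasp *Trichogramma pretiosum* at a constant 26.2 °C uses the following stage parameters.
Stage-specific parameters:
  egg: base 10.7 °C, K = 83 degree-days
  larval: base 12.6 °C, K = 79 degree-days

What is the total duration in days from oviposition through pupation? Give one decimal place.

egg: 83 / (26.2 − 10.7) = 83 / 15.5 = 5.355 d.
larval: 79 / (26.2 − 12.6) = 79 / 13.6 = 5.809 d.
Sum = 11.164 ≈ 11.2 days.

11.2 days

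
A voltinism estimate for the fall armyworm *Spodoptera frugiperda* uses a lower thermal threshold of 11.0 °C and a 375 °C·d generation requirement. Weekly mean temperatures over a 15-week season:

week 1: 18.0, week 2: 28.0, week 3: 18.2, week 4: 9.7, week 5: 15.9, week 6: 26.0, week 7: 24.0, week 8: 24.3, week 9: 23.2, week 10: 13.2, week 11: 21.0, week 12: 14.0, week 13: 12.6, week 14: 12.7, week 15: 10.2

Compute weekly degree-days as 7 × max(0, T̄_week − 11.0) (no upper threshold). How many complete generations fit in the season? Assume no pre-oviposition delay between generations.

Weekly DD (7 × max(0, T̄ − 11.0)): 49.0, 119.0, 50.4, 0.0, 34.3, 105.0, 91.0, 93.1, 85.4, 15.4, 70.0, 21.0, 11.2, 11.9, 0.0.
Season total = 756.7 DD.
Complete generations = ⌊756.7 / 375⌋ = 2.

2 generations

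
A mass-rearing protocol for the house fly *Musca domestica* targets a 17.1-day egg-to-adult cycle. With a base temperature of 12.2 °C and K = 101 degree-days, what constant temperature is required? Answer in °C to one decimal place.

Required daily accumulation = 101 / 17.1 = 5.906 DD/day.
T = T_base + 5.906 = 12.2 + 5.906 = 18.106 ≈ 18.1 °C.

18.1 °C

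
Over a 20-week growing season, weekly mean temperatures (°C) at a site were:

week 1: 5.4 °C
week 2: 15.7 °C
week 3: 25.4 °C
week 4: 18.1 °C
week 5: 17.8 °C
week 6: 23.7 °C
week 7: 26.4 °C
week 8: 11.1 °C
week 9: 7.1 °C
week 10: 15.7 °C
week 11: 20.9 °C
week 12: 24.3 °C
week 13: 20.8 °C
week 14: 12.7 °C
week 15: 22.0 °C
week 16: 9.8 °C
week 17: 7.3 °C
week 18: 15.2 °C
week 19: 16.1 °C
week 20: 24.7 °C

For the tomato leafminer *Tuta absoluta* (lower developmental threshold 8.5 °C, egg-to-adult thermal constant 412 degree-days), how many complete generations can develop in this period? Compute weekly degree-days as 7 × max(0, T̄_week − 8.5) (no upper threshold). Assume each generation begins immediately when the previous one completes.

Weekly DD (7 × max(0, T̄ − 8.5)): 0.0, 50.4, 118.3, 67.2, 65.1, 106.4, 125.3, 18.2, 0.0, 50.4, 86.8, 110.6, 86.1, 29.4, 94.5, 9.1, 0.0, 46.9, 53.2, 113.4.
Season total = 1231.3 DD.
Complete generations = ⌊1231.3 / 412⌋ = 2.

2 generations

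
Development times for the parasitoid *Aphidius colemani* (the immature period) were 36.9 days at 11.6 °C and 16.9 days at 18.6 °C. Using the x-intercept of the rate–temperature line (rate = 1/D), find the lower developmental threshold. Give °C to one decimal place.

Linear rate model ⇒ the product D·(T − T_b) is constant across temperatures.
36.9·(11.6 − T_b) = 16.9·(18.6 − T_b)
T_b = (36.9·11.6 − 16.9·18.6) / (36.9 − 16.9) = 113.70 / 20.0 = 5.685 °C ≈ 5.7 °C.

5.7 °C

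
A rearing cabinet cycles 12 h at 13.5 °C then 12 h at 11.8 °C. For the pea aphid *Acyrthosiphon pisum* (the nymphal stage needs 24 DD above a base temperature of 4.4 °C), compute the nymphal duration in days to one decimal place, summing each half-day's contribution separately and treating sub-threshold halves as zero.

Day half: max(0, 13.5 − 4.4) × 0.5 = 9.1 × 0.5 = 4.55 DD.
Night half: max(0, 11.8 − 4.4) × 0.5 = 7.4 × 0.5 = 3.70 DD.
Per 24 h: 8.25 DD/day.
Duration = 24 / 8.25 = 2.909 ≈ 2.9 days.

2.9 days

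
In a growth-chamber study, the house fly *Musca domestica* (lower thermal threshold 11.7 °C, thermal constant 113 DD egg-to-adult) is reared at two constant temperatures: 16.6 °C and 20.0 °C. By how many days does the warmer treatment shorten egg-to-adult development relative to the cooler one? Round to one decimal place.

9.4 days

At 16.6 °C: 113 / (16.6 − 11.7) = 113 / 4.9 = 23.061 d.
At 20.0 °C: 113 / (20.0 − 11.7) = 113 / 8.3 = 13.614 d.
Difference = |23.061 − 13.614| = 9.447 ≈ 9.4 days.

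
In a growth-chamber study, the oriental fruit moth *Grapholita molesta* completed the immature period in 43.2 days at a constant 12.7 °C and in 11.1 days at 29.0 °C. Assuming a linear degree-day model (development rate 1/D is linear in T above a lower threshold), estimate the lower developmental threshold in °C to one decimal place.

Under the model K = D·(T − T_b), so D₁·(T₁ − T_b) = D₂·(T₂ − T_b).
43.2·(12.7 − T_b) = 11.1·(29.0 − T_b)
T_b = (43.2·12.7 − 11.1·29.0) / (43.2 − 11.1) = 226.74 / 32.1 = 7.064 °C ≈ 7.1 °C.

7.1 °C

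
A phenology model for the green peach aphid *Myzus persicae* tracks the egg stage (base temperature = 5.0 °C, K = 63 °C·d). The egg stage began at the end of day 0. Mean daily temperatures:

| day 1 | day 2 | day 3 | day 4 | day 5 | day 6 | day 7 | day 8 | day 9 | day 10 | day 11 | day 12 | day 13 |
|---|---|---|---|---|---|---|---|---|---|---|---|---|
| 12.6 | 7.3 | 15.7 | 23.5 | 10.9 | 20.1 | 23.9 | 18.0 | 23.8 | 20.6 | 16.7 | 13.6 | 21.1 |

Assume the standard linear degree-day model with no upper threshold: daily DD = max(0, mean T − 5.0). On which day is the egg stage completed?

Daily DD above 5.0 °C: 7.6, 2.3, 10.7, 18.5, 5.9, 15.1, 18.9, 13.0, 18.8, 15.6, 11.7, 8.6, 16.1.
Cumulative: 7.6, 9.9, 20.6, 39.1, 45.0, 60.1, 79.0, 92.0, 110.8, 126.4, 138.1, 146.7, 162.8.
The total first reaches 63 DD on day 7.

day 7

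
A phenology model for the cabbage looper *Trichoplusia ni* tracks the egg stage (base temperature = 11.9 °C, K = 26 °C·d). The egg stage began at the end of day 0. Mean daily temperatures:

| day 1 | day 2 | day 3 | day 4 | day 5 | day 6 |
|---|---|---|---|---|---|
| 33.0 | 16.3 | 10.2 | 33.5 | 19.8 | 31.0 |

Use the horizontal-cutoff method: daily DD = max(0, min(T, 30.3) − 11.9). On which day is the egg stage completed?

day 4

Daily DD above 11.9 °C (capped at 18.4): 18.4, 4.4, 0.0, 18.4, 7.9, 18.4.
Cumulative: 18.4, 22.8, 22.8, 41.2, 49.1, 67.5.
The total first reaches 26 DD on day 4.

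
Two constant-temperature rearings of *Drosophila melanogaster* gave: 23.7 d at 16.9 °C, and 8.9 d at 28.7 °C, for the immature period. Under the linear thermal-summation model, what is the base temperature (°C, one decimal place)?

9.8 °C

Equal thermal constants: D₁(T₁ − T_b) = D₂(T₂ − T_b).
23.7·(16.9 − T_b) = 8.9·(28.7 − T_b)
T_b = (23.7·16.9 − 8.9·28.7) / (23.7 − 8.9) = 145.10 / 14.8 = 9.804 °C ≈ 9.8 °C.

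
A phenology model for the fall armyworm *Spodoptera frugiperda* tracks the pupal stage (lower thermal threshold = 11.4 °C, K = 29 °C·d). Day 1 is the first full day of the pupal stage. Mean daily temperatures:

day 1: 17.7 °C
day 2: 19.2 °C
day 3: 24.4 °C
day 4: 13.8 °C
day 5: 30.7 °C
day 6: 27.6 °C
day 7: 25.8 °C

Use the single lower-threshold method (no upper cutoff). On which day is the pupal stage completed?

Daily DD above 11.4 °C: 6.3, 7.8, 13.0, 2.4, 19.3, 16.2, 14.4.
Cumulative: 6.3, 14.1, 27.1, 29.5, 48.8, 65.0, 79.4.
The total first reaches 29 DD on day 4.

day 4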